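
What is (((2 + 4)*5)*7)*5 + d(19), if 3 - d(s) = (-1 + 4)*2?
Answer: 1047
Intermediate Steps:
d(s) = -3 (d(s) = 3 - (-1 + 4)*2 = 3 - 3*2 = 3 - 1*6 = 3 - 6 = -3)
(((2 + 4)*5)*7)*5 + d(19) = (((2 + 4)*5)*7)*5 - 3 = ((6*5)*7)*5 - 3 = (30*7)*5 - 3 = 210*5 - 3 = 1050 - 3 = 1047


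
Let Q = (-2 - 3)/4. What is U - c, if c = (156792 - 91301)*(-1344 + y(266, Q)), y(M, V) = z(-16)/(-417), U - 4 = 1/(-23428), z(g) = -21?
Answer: 286625385980561/3256492 ≈ 8.8017e+7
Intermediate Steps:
U = 93711/23428 (U = 4 + 1/(-23428) = 4 - 1/23428 = 93711/23428 ≈ 4.0000)
Q = -5/4 (Q = -5*¼ = -5/4 ≈ -1.2500)
y(M, V) = 7/139 (y(M, V) = -21/(-417) = -21*(-1/417) = 7/139)
c = -12234308219/139 (c = (156792 - 91301)*(-1344 + 7/139) = 65491*(-186809/139) = -12234308219/139 ≈ -8.8017e+7)
U - c = 93711/23428 - 1*(-12234308219/139) = 93711/23428 + 12234308219/139 = 286625385980561/3256492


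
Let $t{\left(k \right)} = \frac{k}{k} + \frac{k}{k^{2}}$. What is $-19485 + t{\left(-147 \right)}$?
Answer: $- \frac{2864149}{147} \approx -19484.0$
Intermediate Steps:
$t{\left(k \right)} = 1 + \frac{1}{k}$ ($t{\left(k \right)} = 1 + \frac{k}{k^{2}} = 1 + \frac{1}{k}$)
$-19485 + t{\left(-147 \right)} = -19485 + \frac{1 - 147}{-147} = -19485 - - \frac{146}{147} = -19485 + \frac{146}{147} = - \frac{2864149}{147}$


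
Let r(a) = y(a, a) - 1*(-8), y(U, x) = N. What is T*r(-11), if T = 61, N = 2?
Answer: 610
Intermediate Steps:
y(U, x) = 2
r(a) = 10 (r(a) = 2 - 1*(-8) = 2 + 8 = 10)
T*r(-11) = 61*10 = 610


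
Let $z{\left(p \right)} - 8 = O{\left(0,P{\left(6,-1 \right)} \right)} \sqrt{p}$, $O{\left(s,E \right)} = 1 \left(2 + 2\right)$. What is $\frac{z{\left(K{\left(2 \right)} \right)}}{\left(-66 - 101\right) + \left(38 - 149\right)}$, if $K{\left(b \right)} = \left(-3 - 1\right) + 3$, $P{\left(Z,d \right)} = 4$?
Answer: $- \frac{4}{139} - \frac{2 i}{139} \approx -0.028777 - 0.014388 i$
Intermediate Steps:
$O{\left(s,E \right)} = 4$ ($O{\left(s,E \right)} = 1 \cdot 4 = 4$)
$K{\left(b \right)} = -1$ ($K{\left(b \right)} = -4 + 3 = -1$)
$z{\left(p \right)} = 8 + 4 \sqrt{p}$
$\frac{z{\left(K{\left(2 \right)} \right)}}{\left(-66 - 101\right) + \left(38 - 149\right)} = \frac{8 + 4 \sqrt{-1}}{\left(-66 - 101\right) + \left(38 - 149\right)} = \frac{8 + 4 i}{-167 - 111} = \frac{8 + 4 i}{-278} = \left(8 + 4 i\right) \left(- \frac{1}{278}\right) = - \frac{4}{139} - \frac{2 i}{139}$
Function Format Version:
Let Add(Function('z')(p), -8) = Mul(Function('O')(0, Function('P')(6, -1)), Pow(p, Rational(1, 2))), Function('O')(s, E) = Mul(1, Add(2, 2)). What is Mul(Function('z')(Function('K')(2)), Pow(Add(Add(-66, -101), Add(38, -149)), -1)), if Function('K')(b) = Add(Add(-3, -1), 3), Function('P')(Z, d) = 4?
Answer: Add(Rational(-4, 139), Mul(Rational(-2, 139), I)) ≈ Add(-0.028777, Mul(-0.014388, I))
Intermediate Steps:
Function('O')(s, E) = 4 (Function('O')(s, E) = Mul(1, 4) = 4)
Function('K')(b) = -1 (Function('K')(b) = Add(-4, 3) = -1)
Function('z')(p) = Add(8, Mul(4, Pow(p, Rational(1, 2))))
Mul(Function('z')(Function('K')(2)), Pow(Add(Add(-66, -101), Add(38, -149)), -1)) = Mul(Add(8, Mul(4, Pow(-1, Rational(1, 2)))), Pow(Add(Add(-66, -101), Add(38, -149)), -1)) = Mul(Add(8, Mul(4, I)), Pow(Add(-167, -111), -1)) = Mul(Add(8, Mul(4, I)), Pow(-278, -1)) = Mul(Add(8, Mul(4, I)), Rational(-1, 278)) = Add(Rational(-4, 139), Mul(Rational(-2, 139), I))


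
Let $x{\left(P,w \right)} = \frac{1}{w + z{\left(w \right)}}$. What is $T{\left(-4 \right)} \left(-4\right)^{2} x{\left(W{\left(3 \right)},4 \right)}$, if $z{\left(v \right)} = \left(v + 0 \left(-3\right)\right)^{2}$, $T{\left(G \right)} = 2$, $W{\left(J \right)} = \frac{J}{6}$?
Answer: $\frac{8}{5} \approx 1.6$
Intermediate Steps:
$W{\left(J \right)} = \frac{J}{6}$ ($W{\left(J \right)} = J \frac{1}{6} = \frac{J}{6}$)
$z{\left(v \right)} = v^{2}$ ($z{\left(v \right)} = \left(v + 0\right)^{2} = v^{2}$)
$x{\left(P,w \right)} = \frac{1}{w + w^{2}}$
$T{\left(-4 \right)} \left(-4\right)^{2} x{\left(W{\left(3 \right)},4 \right)} = 2 \left(-4\right)^{2} \frac{1}{4 \left(1 + 4\right)} = 2 \cdot 16 \frac{1}{4 \cdot 5} = 2 \cdot 16 \cdot \frac{1}{4} \cdot \frac{1}{5} = 2 \cdot 16 \cdot \frac{1}{20} = 2 \cdot \frac{4}{5} = \frac{8}{5}$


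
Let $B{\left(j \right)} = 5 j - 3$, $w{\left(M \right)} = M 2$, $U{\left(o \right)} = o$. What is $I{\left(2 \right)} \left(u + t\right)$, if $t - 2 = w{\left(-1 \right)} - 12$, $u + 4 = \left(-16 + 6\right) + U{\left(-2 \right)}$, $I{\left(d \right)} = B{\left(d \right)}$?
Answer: $-196$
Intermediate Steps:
$w{\left(M \right)} = 2 M$
$B{\left(j \right)} = -3 + 5 j$
$I{\left(d \right)} = -3 + 5 d$
$u = -16$ ($u = -4 + \left(\left(-16 + 6\right) - 2\right) = -4 - 12 = -16$)
$t = -12$ ($t = 2 + \left(2 \left(-1\right) - 12\right) = 2 - 14 = -12$)
$I{\left(2 \right)} \left(u + t\right) = \left(-3 + 5 \cdot 2\right) \left(-16 - 12\right) = \left(-3 + 10\right) \left(-28\right) = 7 \left(-28\right) = -196$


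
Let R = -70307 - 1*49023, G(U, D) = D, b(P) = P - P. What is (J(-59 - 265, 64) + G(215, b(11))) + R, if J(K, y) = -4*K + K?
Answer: -118358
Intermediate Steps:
b(P) = 0
R = -119330 (R = -70307 - 49023 = -119330)
J(K, y) = -3*K
(J(-59 - 265, 64) + G(215, b(11))) + R = (-3*(-59 - 265) + 0) - 119330 = (-3*(-324) + 0) - 119330 = (972 + 0) - 119330 = 972 - 119330 = -118358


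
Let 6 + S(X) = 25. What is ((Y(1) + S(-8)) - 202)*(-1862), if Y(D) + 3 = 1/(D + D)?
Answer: 345401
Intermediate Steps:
S(X) = 19 (S(X) = -6 + 25 = 19)
Y(D) = -3 + 1/(2*D) (Y(D) = -3 + 1/(D + D) = -3 + 1/(2*D))
((Y(1) + S(-8)) - 202)*(-1862) = (((-3 + (1/2)/1) + 19) - 202)*(-1862) = (((-3 + (1/2)*1) + 19) - 202)*(-1862) = (((-3 + 1/2) + 19) - 202)*(-1862) = ((-5/2 + 19) - 202)*(-1862) = (33/2 - 202)*(-1862) = -371/2*(-1862) = 345401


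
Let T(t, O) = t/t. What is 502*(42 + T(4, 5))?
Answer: 21586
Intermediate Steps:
T(t, O) = 1
502*(42 + T(4, 5)) = 502*(42 + 1) = 502*43 = 21586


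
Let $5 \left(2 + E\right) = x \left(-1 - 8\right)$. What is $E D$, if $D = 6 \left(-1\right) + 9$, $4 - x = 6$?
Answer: $\frac{24}{5} \approx 4.8$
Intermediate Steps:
$x = -2$ ($x = 4 - 6 = -2$)
$D = 3$ ($D = -6 + 9 = 3$)
$E = \frac{8}{5}$ ($E = -2 + \frac{\left(-2\right) \left(-1 - 8\right)}{5} = -2 + \frac{\left(-2\right) \left(-9\right)}{5} = -2 + \frac{1}{5} \cdot 18 = -2 + \frac{18}{5} = \frac{8}{5} \approx 1.6$)
$E D = \frac{8}{5} \cdot 3 = \frac{24}{5}$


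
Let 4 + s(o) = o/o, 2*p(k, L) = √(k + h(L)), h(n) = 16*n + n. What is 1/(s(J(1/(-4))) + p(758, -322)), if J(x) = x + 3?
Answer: -1/396 - I*√131/396 ≈ -0.0025253 - 0.028903*I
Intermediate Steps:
h(n) = 17*n
J(x) = 3 + x
p(k, L) = √(k + 17*L)/2
s(o) = -3 (s(o) = -4 + o/o = -4 + 1 = -3)
1/(s(J(1/(-4))) + p(758, -322)) = 1/(-3 + √(758 + 17*(-322))/2) = 1/(-3 + √(758 - 5474)/2) = 1/(-3 + √(-4716)/2) = 1/(-3 + (6*I*√131)/2) = 1/(-3 + 3*I*√131)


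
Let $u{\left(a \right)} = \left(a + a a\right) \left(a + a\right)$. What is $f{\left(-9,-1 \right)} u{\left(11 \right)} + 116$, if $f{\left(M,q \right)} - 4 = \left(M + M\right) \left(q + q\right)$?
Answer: $116276$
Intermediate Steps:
$f{\left(M,q \right)} = 4 + 4 M q$ ($f{\left(M,q \right)} = 4 + \left(M + M\right) \left(q + q\right) = 4 + 2 M 2 q = 4 + 4 M q$)
$u{\left(a \right)} = 2 a \left(a + a^{2}\right)$ ($u{\left(a \right)} = \left(a + a^{2}\right) 2 a = 2 a \left(a + a^{2}\right)$)
$f{\left(-9,-1 \right)} u{\left(11 \right)} + 116 = \left(4 + 4 \left(-9\right) \left(-1\right)\right) 2 \cdot 11^{2} \left(1 + 11\right) + 116 = \left(4 + 36\right) 2 \cdot 121 \cdot 12 + 116 = 40 \cdot 2904 + 116 = 116160 + 116 = 116276$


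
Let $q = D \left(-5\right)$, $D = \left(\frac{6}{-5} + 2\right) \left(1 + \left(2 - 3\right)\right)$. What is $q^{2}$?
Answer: $0$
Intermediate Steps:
$D = 0$ ($D = \left(6 \left(- \frac{1}{5}\right) + 2\right) \left(1 + \left(2 - 3\right)\right) = \left(- \frac{6}{5} + 2\right) \left(1 - 1\right) = \frac{4}{5} \cdot 0 = 0$)
$q = 0$ ($q = 0 \left(-5\right) = 0$)
$q^{2} = 0^{2} = 0$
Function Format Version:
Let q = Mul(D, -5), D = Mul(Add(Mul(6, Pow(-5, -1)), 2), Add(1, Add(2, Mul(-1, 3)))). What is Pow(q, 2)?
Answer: 0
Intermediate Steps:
D = 0 (D = Mul(Add(Mul(6, Rational(-1, 5)), 2), Add(1, Add(2, -3))) = Mul(Add(Rational(-6, 5), 2), Add(1, -1)) = Mul(Rational(4, 5), 0) = 0)
q = 0 (q = Mul(0, -5) = 0)
Pow(q, 2) = Pow(0, 2) = 0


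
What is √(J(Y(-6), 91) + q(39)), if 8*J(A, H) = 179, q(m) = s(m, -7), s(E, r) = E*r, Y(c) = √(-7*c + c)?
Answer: I*√4010/4 ≈ 15.831*I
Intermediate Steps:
Y(c) = √6*√(-c) (Y(c) = √(-6*c) = √6*√(-c))
q(m) = -7*m (q(m) = m*(-7) = -7*m)
J(A, H) = 179/8 (J(A, H) = (⅛)*179 = 179/8)
√(J(Y(-6), 91) + q(39)) = √(179/8 - 7*39) = √(179/8 - 273) = √(-2005/8) = I*√4010/4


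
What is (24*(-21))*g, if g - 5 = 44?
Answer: -24696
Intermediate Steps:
g = 49 (g = 5 + 44 = 49)
(24*(-21))*g = (24*(-21))*49 = -504*49 = -24696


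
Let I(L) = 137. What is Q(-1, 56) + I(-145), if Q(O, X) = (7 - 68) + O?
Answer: 75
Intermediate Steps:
Q(O, X) = -61 + O
Q(-1, 56) + I(-145) = (-61 - 1) + 137 = -62 + 137 = 75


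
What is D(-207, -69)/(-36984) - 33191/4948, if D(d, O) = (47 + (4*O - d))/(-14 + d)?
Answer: -8477673515/1263821871 ≈ -6.7080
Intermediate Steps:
D(d, O) = (47 - d + 4*O)/(-14 + d) (D(d, O) = (47 + (-d + 4*O))/(-14 + d) = (47 - d + 4*O)/(-14 + d))
D(-207, -69)/(-36984) - 33191/4948 = ((47 - 1*(-207) + 4*(-69))/(-14 - 207))/(-36984) - 33191/4948 = ((47 + 207 - 276)/(-221))*(-1/36984) - 33191*1/4948 = -1/221*(-22)*(-1/36984) - 33191/4948 = (22/221)*(-1/36984) - 33191/4948 = -11/4086732 - 33191/4948 = -8477673515/1263821871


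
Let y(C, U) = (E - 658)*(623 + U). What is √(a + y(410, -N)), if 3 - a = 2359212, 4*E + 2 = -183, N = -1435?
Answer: I*√15234222/2 ≈ 1951.6*I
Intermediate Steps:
E = -185/4 (E = -½ + (¼)*(-183) = -½ - 183/4 = -185/4 ≈ -46.250)
a = -2359209 (a = 3 - 1*2359212 = 3 - 2359212 = -2359209)
y(C, U) = -1754991/4 - 2817*U/4 (y(C, U) = (-185/4 - 658)*(623 + U) = -2817*(623 + U)/4 = -1754991/4 - 2817*U/4)
√(a + y(410, -N)) = √(-2359209 + (-1754991/4 - (-2817)*(-1435)/4)) = √(-2359209 + (-1754991/4 - 2817/4*1435)) = √(-2359209 + (-1754991/4 - 4042395/4)) = √(-2359209 - 2898693/2) = √(-7617111/2) = I*√15234222/2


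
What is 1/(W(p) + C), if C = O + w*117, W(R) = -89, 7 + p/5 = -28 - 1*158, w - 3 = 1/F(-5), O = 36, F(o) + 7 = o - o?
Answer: 7/1969 ≈ 0.0035551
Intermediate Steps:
F(o) = -7 (F(o) = -7 + (o - o) = -7 + 0 = -7)
w = 20/7 (w = 3 + 1/(-7) = 3 - ⅐ = 20/7 ≈ 2.8571)
p = -965 (p = -35 + 5*(-28 - 1*158) = -35 + 5*(-28 - 158) = -35 + 5*(-186) = -35 - 930 = -965)
C = 2592/7 (C = 36 + (20/7)*117 = 36 + 2340/7 = 2592/7 ≈ 370.29)
1/(W(p) + C) = 1/(-89 + 2592/7) = 1/(1969/7) = 7/1969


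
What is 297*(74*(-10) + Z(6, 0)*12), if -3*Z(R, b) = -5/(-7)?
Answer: -1544400/7 ≈ -2.2063e+5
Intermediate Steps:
Z(R, b) = -5/21 (Z(R, b) = -(-5)/(3*(-7)) = -(-5)*(-1)/(3*7) = -1/3*5/7 = -5/21)
297*(74*(-10) + Z(6, 0)*12) = 297*(74*(-10) - 5/21*12) = 297*(-740 - 20/7) = 297*(-5200/7) = -1544400/7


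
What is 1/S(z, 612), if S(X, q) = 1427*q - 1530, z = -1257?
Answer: 1/871794 ≈ 1.1471e-6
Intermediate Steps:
S(X, q) = -1530 + 1427*q
1/S(z, 612) = 1/(-1530 + 1427*612) = 1/(-1530 + 873324) = 1/871794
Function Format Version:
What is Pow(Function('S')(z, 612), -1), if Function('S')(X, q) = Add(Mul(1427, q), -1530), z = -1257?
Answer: Rational(1, 871794) ≈ 1.1471e-6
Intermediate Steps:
Function('S')(X, q) = Add(-1530, Mul(1427, q))
Pow(Function('S')(z, 612), -1) = Pow(Add(-1530, Mul(1427, 612)), -1) = Pow(Add(-1530, 873324), -1) = Pow(871794, -1) = Rational(1, 871794)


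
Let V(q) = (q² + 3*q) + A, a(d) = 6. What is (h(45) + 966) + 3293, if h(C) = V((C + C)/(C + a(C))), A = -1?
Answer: 1232992/289 ≈ 4266.4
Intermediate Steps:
V(q) = -1 + q² + 3*q (V(q) = (q² + 3*q) - 1 = -1 + q² + 3*q)
h(C) = -1 + 4*C²/(6 + C)² + 6*C/(6 + C) (h(C) = -1 + ((C + C)/(C + 6))² + 3*((C + C)/(C + 6)) = -1 + ((2*C)/(6 + C))² + 3*((2*C)/(6 + C)) = -1 + (2*C/(6 + C))² + 3*(2*C/(6 + C)) = -1 + 4*C²/(6 + C)² + 6*C/(6 + C))
(h(45) + 966) + 3293 = (3*(-12 + 3*45² + 8*45)/(36 + 45² + 12*45) + 966) + 3293 = (3*(-12 + 3*2025 + 360)/(36 + 2025 + 540) + 966) + 3293 = (3*(-12 + 6075 + 360)/2601 + 966) + 3293 = (3*(1/2601)*6423 + 966) + 3293 = (2141/289 + 966) + 3293 = 281315/289 + 3293 = 1232992/289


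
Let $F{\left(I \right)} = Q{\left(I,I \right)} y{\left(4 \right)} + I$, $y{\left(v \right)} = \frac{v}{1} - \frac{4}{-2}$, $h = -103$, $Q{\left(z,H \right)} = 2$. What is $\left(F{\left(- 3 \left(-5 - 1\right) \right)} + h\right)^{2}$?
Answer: $5329$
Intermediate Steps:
$y{\left(v \right)} = 2 + v$ ($y{\left(v \right)} = v 1 - -2 = v + 2 = 2 + v$)
$F{\left(I \right)} = 12 + I$ ($F{\left(I \right)} = 2 \left(2 + 4\right) + I = 2 \cdot 6 + I = 12 + I$)
$\left(F{\left(- 3 \left(-5 - 1\right) \right)} + h\right)^{2} = \left(\left(12 - 3 \left(-5 - 1\right)\right) - 103\right)^{2} = \left(\left(12 - -18\right) - 103\right)^{2} = \left(\left(12 + 18\right) - 103\right)^{2} = \left(30 - 103\right)^{2} = \left(-73\right)^{2} = 5329$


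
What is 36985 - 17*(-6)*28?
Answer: 39841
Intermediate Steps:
36985 - 17*(-6)*28 = 36985 - (-102)*28 = 36985 - 1*(-2856) = 36985 + 2856 = 39841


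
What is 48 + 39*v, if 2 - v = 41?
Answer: -1473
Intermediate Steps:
v = -39 (v = 2 - 1*41 = 2 - 41 = -39)
48 + 39*v = 48 + 39*(-39) = 48 - 1521 = -1473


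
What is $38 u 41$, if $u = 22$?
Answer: $34276$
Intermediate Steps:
$38 u 41 = 38 \cdot 22 \cdot 41 = 836 \cdot 41 = 34276$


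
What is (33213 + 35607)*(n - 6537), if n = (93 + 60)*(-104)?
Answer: -1544940180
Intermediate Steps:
n = -15912 (n = 153*(-104) = -15912)
(33213 + 35607)*(n - 6537) = (33213 + 35607)*(-15912 - 6537) = 68820*(-22449) = -1544940180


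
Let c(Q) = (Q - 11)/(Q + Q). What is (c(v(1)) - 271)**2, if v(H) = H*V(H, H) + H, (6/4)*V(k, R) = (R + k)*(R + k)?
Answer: 73984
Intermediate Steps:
V(k, R) = 2*(R + k)**2/3 (V(k, R) = 2*((R + k)*(R + k))/3 = 2*(R + k)**2/3)
v(H) = H + 8*H**3/3 (v(H) = H*(2*(H + H)**2/3) + H = H*(2*(2*H)**2/3) + H = H*(2*(4*H**2)/3) + H = H*(8*H**2/3) + H = 8*H**3/3 + H = H + 8*H**3/3)
c(Q) = (-11 + Q)/(2*Q) (c(Q) = (-11 + Q)/((2*Q)) = (-11 + Q)*(1/(2*Q)) = (-11 + Q)/(2*Q))
(c(v(1)) - 271)**2 = ((-11 + (1 + (8/3)*1**3))/(2*(1 + (8/3)*1**3)) - 271)**2 = ((-11 + (1 + (8/3)*1))/(2*(1 + (8/3)*1)) - 271)**2 = ((-11 + (1 + 8/3))/(2*(1 + 8/3)) - 271)**2 = ((-11 + 11/3)/(2*(11/3)) - 271)**2 = ((1/2)*(3/11)*(-22/3) - 271)**2 = (-1 - 271)**2 = (-272)**2 = 73984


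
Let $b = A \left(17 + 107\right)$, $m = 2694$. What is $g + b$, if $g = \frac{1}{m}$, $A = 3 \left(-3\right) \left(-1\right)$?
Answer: $\frac{3006505}{2694} \approx 1116.0$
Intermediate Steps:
$A = 9$ ($A = \left(-9\right) \left(-1\right) = 9$)
$b = 1116$ ($b = 9 \left(17 + 107\right) = 9 \cdot 124 = 1116$)
$g = \frac{1}{2694} \approx 0.0003712$
$g + b = \frac{1}{2694} + 1116 = \frac{3006505}{2694}$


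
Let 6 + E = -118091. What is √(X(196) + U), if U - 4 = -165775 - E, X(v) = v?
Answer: I*√47478 ≈ 217.89*I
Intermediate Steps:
E = -118097 (E = -6 - 118091 = -118097)
U = -47674 (U = 4 + (-165775 - 1*(-118097)) = 4 + (-165775 + 118097) = 4 - 47678 = -47674)
√(X(196) + U) = √(196 - 47674) = √(-47478) = I*√47478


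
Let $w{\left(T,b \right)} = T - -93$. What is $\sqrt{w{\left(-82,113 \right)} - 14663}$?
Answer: $6 i \sqrt{407} \approx 121.05 i$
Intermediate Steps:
$w{\left(T,b \right)} = 93 + T$ ($w{\left(T,b \right)} = T + 93 = 93 + T$)
$\sqrt{w{\left(-82,113 \right)} - 14663} = \sqrt{\left(93 - 82\right) - 14663} = \sqrt{11 - 14663} = \sqrt{-14652} = 6 i \sqrt{407}$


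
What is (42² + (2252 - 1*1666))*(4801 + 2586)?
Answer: 17359450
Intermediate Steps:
(42² + (2252 - 1*1666))*(4801 + 2586) = (1764 + (2252 - 1666))*7387 = (1764 + 586)*7387 = 2350*7387 = 17359450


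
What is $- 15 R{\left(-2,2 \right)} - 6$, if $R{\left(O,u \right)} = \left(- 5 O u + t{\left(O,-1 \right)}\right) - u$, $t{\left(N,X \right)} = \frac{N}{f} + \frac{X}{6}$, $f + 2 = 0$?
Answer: $- \frac{577}{2} \approx -288.5$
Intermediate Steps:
$f = -2$ ($f = -2 + 0 = -2$)
$t{\left(N,X \right)} = - \frac{N}{2} + \frac{X}{6}$ ($t{\left(N,X \right)} = \frac{N}{-2} + \frac{X}{6} = N \left(- \frac{1}{2}\right) + X \frac{1}{6} = - \frac{N}{2} + \frac{X}{6}$)
$R{\left(O,u \right)} = - \frac{1}{6} - u - \frac{O}{2} - 5 O u$ ($R{\left(O,u \right)} = \left(- 5 O u - \left(\frac{1}{6} + \frac{O}{2}\right)\right) - u = \left(- \frac{1}{6} - \frac{O}{2} - 5 O u\right) - u = - \frac{1}{6} - u - \frac{O}{2} - 5 O u$)
$- 15 R{\left(-2,2 \right)} - 6 = - 15 \left(- \frac{1}{6} - 2 - -1 - \left(-10\right) 2\right) - 6 = - 15 \left(- \frac{1}{6} - 2 + 1 + 20\right) - 6 = \left(-15\right) \frac{113}{6} - 6 = - \frac{565}{2} - 6 = - \frac{577}{2}$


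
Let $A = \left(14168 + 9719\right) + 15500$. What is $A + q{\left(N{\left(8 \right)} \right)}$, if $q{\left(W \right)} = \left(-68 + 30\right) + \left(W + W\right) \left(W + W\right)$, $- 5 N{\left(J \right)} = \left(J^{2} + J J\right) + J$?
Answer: $\frac{1057709}{25} \approx 42308.0$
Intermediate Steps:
$N{\left(J \right)} = - \frac{2 J^{2}}{5} - \frac{J}{5}$ ($N{\left(J \right)} = - \frac{\left(J^{2} + J J\right) + J}{5} = - \frac{\left(J^{2} + J^{2}\right) + J}{5} = - \frac{2 J^{2} + J}{5} = - \frac{J + 2 J^{2}}{5} = - \frac{2 J^{2}}{5} - \frac{J}{5}$)
$A = 39387$ ($A = 23887 + 15500 = 39387$)
$q{\left(W \right)} = -38 + 4 W^{2}$ ($q{\left(W \right)} = -38 + 2 W 2 W = -38 + 4 W^{2}$)
$A + q{\left(N{\left(8 \right)} \right)} = 39387 - \left(38 - 4 \left(\left(- \frac{1}{5}\right) 8 \left(1 + 2 \cdot 8\right)\right)^{2}\right) = 39387 - \left(38 - 4 \left(\left(- \frac{1}{5}\right) 8 \left(1 + 16\right)\right)^{2}\right) = 39387 - \left(38 - 4 \left(\left(- \frac{1}{5}\right) 8 \cdot 17\right)^{2}\right) = 39387 - \left(38 - 4 \left(- \frac{136}{5}\right)^{2}\right) = 39387 + \left(-38 + 4 \cdot \frac{18496}{25}\right) = 39387 + \left(-38 + \frac{73984}{25}\right) = 39387 + \frac{73034}{25} = \frac{1057709}{25}$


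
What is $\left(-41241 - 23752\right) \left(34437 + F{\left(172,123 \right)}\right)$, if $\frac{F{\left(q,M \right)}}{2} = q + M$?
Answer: $-2276509811$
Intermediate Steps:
$F{\left(q,M \right)} = 2 M + 2 q$ ($F{\left(q,M \right)} = 2 \left(q + M\right) = 2 \left(M + q\right) = 2 M + 2 q$)
$\left(-41241 - 23752\right) \left(34437 + F{\left(172,123 \right)}\right) = \left(-41241 - 23752\right) \left(34437 + \left(2 \cdot 123 + 2 \cdot 172\right)\right) = - 64993 \left(34437 + \left(246 + 344\right)\right) = - 64993 \left(34437 + 590\right) = \left(-64993\right) 35027 = -2276509811$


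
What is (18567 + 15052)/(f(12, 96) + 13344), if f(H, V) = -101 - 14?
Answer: 33619/13229 ≈ 2.5413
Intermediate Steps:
f(H, V) = -115
(18567 + 15052)/(f(12, 96) + 13344) = (18567 + 15052)/(-115 + 13344) = 33619/13229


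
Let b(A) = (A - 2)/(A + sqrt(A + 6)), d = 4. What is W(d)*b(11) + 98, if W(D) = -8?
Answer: 1175/13 + 9*sqrt(17)/13 ≈ 93.239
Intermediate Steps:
b(A) = (-2 + A)/(A + sqrt(6 + A))
W(d)*b(11) + 98 = -8*(-2 + 11)/(11 + sqrt(6 + 11)) + 98 = -8*9/(11 + sqrt(17)) + 98 = -72/(11 + sqrt(17)) + 98 = 98 - 72/(11 + sqrt(17))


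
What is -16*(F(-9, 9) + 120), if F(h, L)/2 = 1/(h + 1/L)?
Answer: -9582/5 ≈ -1916.4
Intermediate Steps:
F(h, L) = 2/(h + 1/L)
-16*(F(-9, 9) + 120) = -16*(2*9/(1 + 9*(-9)) + 120) = -16*(2*9/(1 - 81) + 120) = -16*(2*9/(-80) + 120) = -16*(2*9*(-1/80) + 120) = -16*(-9/40 + 120) = -16*4791/40 = -9582/5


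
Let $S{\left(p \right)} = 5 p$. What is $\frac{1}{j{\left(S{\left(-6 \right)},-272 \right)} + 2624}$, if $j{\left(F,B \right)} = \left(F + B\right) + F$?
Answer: $\frac{1}{2292} \approx 0.0004363$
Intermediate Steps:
$j{\left(F,B \right)} = B + 2 F$ ($j{\left(F,B \right)} = \left(B + F\right) + F = B + 2 F$)
$\frac{1}{j{\left(S{\left(-6 \right)},-272 \right)} + 2624} = \frac{1}{\left(-272 + 2 \cdot 5 \left(-6\right)\right) + 2624} = \frac{1}{\left(-272 + 2 \left(-30\right)\right) + 2624} = \frac{1}{\left(-272 - 60\right) + 2624} = \frac{1}{-332 + 2624} = \frac{1}{2292}$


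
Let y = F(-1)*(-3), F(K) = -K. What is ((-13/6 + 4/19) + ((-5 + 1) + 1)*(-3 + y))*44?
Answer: 40238/57 ≈ 705.93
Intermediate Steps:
y = -3 (y = -1*(-1)*(-3) = 1*(-3) = -3)
((-13/6 + 4/19) + ((-5 + 1) + 1)*(-3 + y))*44 = ((-13/6 + 4/19) + ((-5 + 1) + 1)*(-3 - 3))*44 = ((-13*1/6 + 4*(1/19)) + (-4 + 1)*(-6))*44 = ((-13/6 + 4/19) - 3*(-6))*44 = (-223/114 + 18)*44 = (1829/114)*44 = 40238/57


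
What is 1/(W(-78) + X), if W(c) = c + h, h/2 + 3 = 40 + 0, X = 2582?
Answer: 1/2578 ≈ 0.00038790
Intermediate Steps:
h = 74 (h = -6 + 2*(40 + 0) = -6 + 2*40 = -6 + 80 = 74)
W(c) = 74 + c (W(c) = c + 74 = 74 + c)
1/(W(-78) + X) = 1/((74 - 78) + 2582) = 1/(-4 + 2582) = 1/2578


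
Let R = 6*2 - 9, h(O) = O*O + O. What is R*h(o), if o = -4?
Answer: 36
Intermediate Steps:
h(O) = O + O**2 (h(O) = O**2 + O = O + O**2)
R = 3 (R = 12 - 9 = 3)
R*h(o) = 3*(-4*(1 - 4)) = 3*(-4*(-3)) = 3*12 = 36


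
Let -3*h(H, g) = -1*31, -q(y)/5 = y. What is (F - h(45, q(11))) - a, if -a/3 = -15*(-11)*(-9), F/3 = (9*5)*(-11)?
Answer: -17851/3 ≈ -5950.3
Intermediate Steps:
q(y) = -5*y
h(H, g) = 31/3 (h(H, g) = -(-1)*31/3 = -⅓*(-31) = 31/3)
F = -1485 (F = 3*((9*5)*(-11)) = 3*(45*(-11)) = 3*(-495) = -1485)
a = 4455 (a = -3*(-15*(-11))*(-9) = -495*(-9) = -3*(-1485) = 4455)
(F - h(45, q(11))) - a = (-1485 - 1*31/3) - 1*4455 = (-1485 - 31/3) - 4455 = -4486/3 - 4455 = -17851/3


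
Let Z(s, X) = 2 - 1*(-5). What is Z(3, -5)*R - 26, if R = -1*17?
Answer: -145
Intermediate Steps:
Z(s, X) = 7 (Z(s, X) = 2 + 5 = 7)
R = -17
Z(3, -5)*R - 26 = 7*(-17) - 26 = -119 - 26 = -145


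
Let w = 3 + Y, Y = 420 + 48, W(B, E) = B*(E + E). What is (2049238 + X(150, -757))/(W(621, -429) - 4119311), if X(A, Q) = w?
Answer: -2049709/4652129 ≈ -0.44060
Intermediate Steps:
W(B, E) = 2*B*E (W(B, E) = B*(2*E) = 2*B*E)
Y = 468
w = 471 (w = 3 + 468 = 471)
X(A, Q) = 471
(2049238 + X(150, -757))/(W(621, -429) - 4119311) = (2049238 + 471)/(2*621*(-429) - 4119311) = 2049709/(-532818 - 4119311) = 2049709/(-4652129) = 2049709*(-1/4652129) = -2049709/4652129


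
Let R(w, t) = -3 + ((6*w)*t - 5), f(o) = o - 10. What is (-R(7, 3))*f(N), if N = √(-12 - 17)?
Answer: 1180 - 118*I*√29 ≈ 1180.0 - 635.45*I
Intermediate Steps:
N = I*√29 (N = √(-29) = I*√29 ≈ 5.3852*I)
f(o) = -10 + o
R(w, t) = -8 + 6*t*w (R(w, t) = -3 + (6*t*w - 5) = -3 + (-5 + 6*t*w) = -8 + 6*t*w)
(-R(7, 3))*f(N) = (-(-8 + 6*3*7))*(-10 + I*√29) = (-(-8 + 126))*(-10 + I*√29) = (-1*118)*(-10 + I*√29) = -118*(-10 + I*√29) = 1180 - 118*I*√29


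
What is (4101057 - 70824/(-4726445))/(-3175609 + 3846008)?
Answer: 19383420423189/3168604001555 ≈ 6.1173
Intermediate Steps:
(4101057 - 70824/(-4726445))/(-3175609 + 3846008) = (4101057 - 70824*(-1/4726445))/670399 = (4101057 + 70824/4726445)*(1/670399) = (19383420423189/4726445)*(1/670399) = 19383420423189/3168604001555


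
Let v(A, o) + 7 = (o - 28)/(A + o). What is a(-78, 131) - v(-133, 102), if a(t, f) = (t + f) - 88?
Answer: -794/31 ≈ -25.613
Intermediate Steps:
a(t, f) = -88 + f + t (a(t, f) = (f + t) - 88 = -88 + f + t)
v(A, o) = -7 + (-28 + o)/(A + o) (v(A, o) = -7 + (o - 28)/(A + o) = -7 + (-28 + o)/(A + o))
a(-78, 131) - v(-133, 102) = (-88 + 131 - 78) - (-28 - 7*(-133) - 6*102)/(-133 + 102) = -35 - (-28 + 931 - 612)/(-31) = -35 - (-1)*291/31 = -35 - 1*(-291/31) = -35 + 291/31 = -794/31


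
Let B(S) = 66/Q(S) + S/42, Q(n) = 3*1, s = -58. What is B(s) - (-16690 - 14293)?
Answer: 651076/21 ≈ 31004.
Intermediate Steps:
Q(n) = 3
B(S) = 22 + S/42 (B(S) = 66/3 + S/42 = 66*(⅓) + S*(1/42) = 22 + S/42)
B(s) - (-16690 - 14293) = (22 + (1/42)*(-58)) - (-16690 - 14293) = (22 - 29/21) - 1*(-30983) = 433/21 + 30983 = 651076/21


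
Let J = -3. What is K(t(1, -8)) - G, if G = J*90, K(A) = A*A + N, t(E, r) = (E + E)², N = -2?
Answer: 284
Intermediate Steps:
t(E, r) = 4*E² (t(E, r) = (2*E)² = 4*E²)
K(A) = -2 + A² (K(A) = A*A - 2 = A² - 2 = -2 + A²)
G = -270 (G = -3*90 = -270)
K(t(1, -8)) - G = (-2 + (4*1²)²) - 1*(-270) = (-2 + (4*1)²) + 270 = (-2 + 4²) + 270 = (-2 + 16) + 270 = 14 + 270 = 284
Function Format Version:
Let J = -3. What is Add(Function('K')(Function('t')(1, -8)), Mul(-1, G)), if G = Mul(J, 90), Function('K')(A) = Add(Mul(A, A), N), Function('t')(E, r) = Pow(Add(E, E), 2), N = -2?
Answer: 284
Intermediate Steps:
Function('t')(E, r) = Mul(4, Pow(E, 2)) (Function('t')(E, r) = Pow(Mul(2, E), 2) = Mul(4, Pow(E, 2)))
Function('K')(A) = Add(-2, Pow(A, 2)) (Function('K')(A) = Add(Mul(A, A), -2) = Add(Pow(A, 2), -2) = Add(-2, Pow(A, 2)))
G = -270 (G = Mul(-3, 90) = -270)
Add(Function('K')(Function('t')(1, -8)), Mul(-1, G)) = Add(Add(-2, Pow(Mul(4, Pow(1, 2)), 2)), Mul(-1, -270)) = Add(Add(-2, Pow(Mul(4, 1), 2)), 270) = Add(Add(-2, Pow(4, 2)), 270) = Add(Add(-2, 16), 270) = Add(14, 270) = 284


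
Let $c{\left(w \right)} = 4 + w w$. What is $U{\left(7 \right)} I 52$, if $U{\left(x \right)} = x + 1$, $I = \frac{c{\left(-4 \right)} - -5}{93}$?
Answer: $\frac{10400}{93} \approx 111.83$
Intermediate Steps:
$c{\left(w \right)} = 4 + w^{2}$
$I = \frac{25}{93}$ ($I = \frac{\left(4 + \left(-4\right)^{2}\right) - -5}{93} = \left(\left(4 + 16\right) + 5\right) \frac{1}{93} = \left(20 + 5\right) \frac{1}{93} = 25 \cdot \frac{1}{93} = \frac{25}{93} \approx 0.26882$)
$U{\left(x \right)} = 1 + x$
$U{\left(7 \right)} I 52 = \left(1 + 7\right) \frac{25}{93} \cdot 52 = 8 \cdot \frac{25}{93} \cdot 52 = \frac{200}{93} \cdot 52 = \frac{10400}{93}$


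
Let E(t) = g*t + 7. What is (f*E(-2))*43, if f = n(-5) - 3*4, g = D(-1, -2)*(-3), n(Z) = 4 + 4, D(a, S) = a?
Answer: -172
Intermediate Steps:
n(Z) = 8
g = 3 (g = -1*(-3) = 3)
E(t) = 7 + 3*t (E(t) = 3*t + 7 = 7 + 3*t)
f = -4 (f = 8 - 3*4 = 8 - 12 = -4)
(f*E(-2))*43 = -4*(7 + 3*(-2))*43 = -4*(7 - 6)*43 = -4*1*43 = -4*43 = -172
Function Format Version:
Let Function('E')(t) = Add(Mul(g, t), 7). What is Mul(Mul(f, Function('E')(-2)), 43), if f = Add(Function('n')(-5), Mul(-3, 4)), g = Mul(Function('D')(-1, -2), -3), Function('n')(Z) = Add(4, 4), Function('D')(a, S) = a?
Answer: -172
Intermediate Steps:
Function('n')(Z) = 8
g = 3 (g = Mul(-1, -3) = 3)
Function('E')(t) = Add(7, Mul(3, t)) (Function('E')(t) = Add(Mul(3, t), 7) = Add(7, Mul(3, t)))
f = -4 (f = Add(8, Mul(-3, 4)) = Add(8, -12) = -4)
Mul(Mul(f, Function('E')(-2)), 43) = Mul(Mul(-4, Add(7, Mul(3, -2))), 43) = Mul(Mul(-4, Add(7, -6)), 43) = Mul(Mul(-4, 1), 43) = Mul(-4, 43) = -172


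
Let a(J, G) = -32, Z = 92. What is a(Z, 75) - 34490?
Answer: -34522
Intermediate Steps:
a(Z, 75) - 34490 = -32 - 34490 = -34522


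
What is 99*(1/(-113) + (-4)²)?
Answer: 178893/113 ≈ 1583.1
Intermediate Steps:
99*(1/(-113) + (-4)²) = 99*(-1/113 + 16) = 99*(1807/113) = 178893/113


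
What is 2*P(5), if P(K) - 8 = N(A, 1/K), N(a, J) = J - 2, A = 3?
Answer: 62/5 ≈ 12.400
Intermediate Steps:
N(a, J) = -2 + J
P(K) = 6 + 1/K (P(K) = 8 + (-2 + 1/K) = 6 + 1/K)
2*P(5) = 2*(6 + 1/5) = 2*(6 + ⅕) = 2*(31/5) = 62/5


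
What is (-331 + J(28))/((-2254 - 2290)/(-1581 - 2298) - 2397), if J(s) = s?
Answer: 1175337/9293419 ≈ 0.12647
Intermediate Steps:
(-331 + J(28))/((-2254 - 2290)/(-1581 - 2298) - 2397) = (-331 + 28)/((-2254 - 2290)/(-1581 - 2298) - 2397) = -303/(-4544/(-3879) - 2397) = -303/(-4544*(-1/3879) - 2397) = -303/(4544/3879 - 2397) = -303/(-9293419/3879) = -303*(-3879/9293419) = 1175337/9293419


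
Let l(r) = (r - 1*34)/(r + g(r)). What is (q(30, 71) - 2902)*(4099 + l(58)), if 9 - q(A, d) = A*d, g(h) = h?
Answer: -597119171/29 ≈ -2.0590e+7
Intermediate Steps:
l(r) = (-34 + r)/(2*r) (l(r) = (r - 1*34)/(r + r) = (r - 34)/((2*r)) = (-34 + r)*(1/(2*r)) = (-34 + r)/(2*r))
q(A, d) = 9 - A*d
(q(30, 71) - 2902)*(4099 + l(58)) = ((9 - 1*30*71) - 2902)*(4099 + (½)*(-34 + 58)/58) = ((9 - 2130) - 2902)*(4099 + (½)*(1/58)*24) = (-2121 - 2902)*(4099 + 6/29) = -5023*118877/29 = -597119171/29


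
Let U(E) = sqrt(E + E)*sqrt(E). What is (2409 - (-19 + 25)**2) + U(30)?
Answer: 2373 + 30*sqrt(2) ≈ 2415.4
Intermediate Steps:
U(E) = E*sqrt(2) (U(E) = sqrt(2*E)*sqrt(E) = (sqrt(2)*sqrt(E))*sqrt(E) = E*sqrt(2))
(2409 - (-19 + 25)**2) + U(30) = (2409 - (-19 + 25)**2) + 30*sqrt(2) = (2409 - 1*6**2) + 30*sqrt(2) = (2409 - 1*36) + 30*sqrt(2) = (2409 - 36) + 30*sqrt(2) = 2373 + 30*sqrt(2)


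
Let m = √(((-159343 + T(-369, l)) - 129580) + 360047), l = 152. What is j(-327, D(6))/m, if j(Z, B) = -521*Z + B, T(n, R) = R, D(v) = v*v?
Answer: 170403*√17819/35638 ≈ 638.27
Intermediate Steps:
D(v) = v²
m = 2*√17819 (m = √(((-159343 + 152) - 129580) + 360047) = √((-159191 - 129580) + 360047) = √(-288771 + 360047) = √71276 = 2*√17819 ≈ 266.98)
j(Z, B) = B - 521*Z
j(-327, D(6))/m = (6² - 521*(-327))/((2*√17819)) = (36 + 170367)*(√17819/35638) = 170403*(√17819/35638) = 170403*√17819/35638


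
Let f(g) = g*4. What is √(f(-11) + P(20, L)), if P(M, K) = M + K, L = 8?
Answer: 4*I ≈ 4.0*I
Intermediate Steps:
f(g) = 4*g
P(M, K) = K + M
√(f(-11) + P(20, L)) = √(4*(-11) + (8 + 20)) = √(-44 + 28) = √(-16) = 4*I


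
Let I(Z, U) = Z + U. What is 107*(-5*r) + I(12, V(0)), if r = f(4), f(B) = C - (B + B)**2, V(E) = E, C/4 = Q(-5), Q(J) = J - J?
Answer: 34252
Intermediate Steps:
Q(J) = 0
C = 0 (C = 4*0 = 0)
f(B) = -4*B**2 (f(B) = 0 - (B + B)**2 = 0 - (2*B)**2 = 0 - 4*B**2 = -4*B**2)
r = -64 (r = -4*4**2 = -4*16 = -64)
I(Z, U) = U + Z
107*(-5*r) + I(12, V(0)) = 107*(-5*(-64)) + (0 + 12) = 107*320 + 12 = 34240 + 12 = 34252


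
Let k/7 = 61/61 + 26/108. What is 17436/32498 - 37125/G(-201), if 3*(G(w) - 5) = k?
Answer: -97714397928/20782471 ≈ -4701.8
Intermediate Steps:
k = 469/54 (k = 7*(61/61 + 26/108) = 7*(61*(1/61) + 26*(1/108)) = 7*(1 + 13/54) = 7*(67/54) = 469/54 ≈ 8.6852)
G(w) = 1279/162 (G(w) = 5 + (⅓)*(469/54) = 5 + 469/162 = 1279/162)
17436/32498 - 37125/G(-201) = 17436/32498 - 37125/1279/162 = 17436*(1/32498) - 37125*162/1279 = 8718/16249 - 6014250/1279 = -97714397928/20782471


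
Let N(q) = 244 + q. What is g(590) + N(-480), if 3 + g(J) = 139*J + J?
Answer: 82361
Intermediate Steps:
g(J) = -3 + 140*J (g(J) = -3 + (139*J + J) = -3 + 140*J)
g(590) + N(-480) = (-3 + 140*590) + (244 - 480) = (-3 + 82600) - 236 = 82597 - 236 = 82361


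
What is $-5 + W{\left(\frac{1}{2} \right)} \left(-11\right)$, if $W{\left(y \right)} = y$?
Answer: $- \frac{21}{2} \approx -10.5$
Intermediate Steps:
$-5 + W{\left(\frac{1}{2} \right)} \left(-11\right) = -5 + \frac{1}{2} \left(-11\right) = -5 - \frac{11}{2} = - \frac{21}{2}$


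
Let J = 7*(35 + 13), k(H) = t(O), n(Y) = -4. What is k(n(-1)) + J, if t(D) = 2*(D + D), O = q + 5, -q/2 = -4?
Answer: 388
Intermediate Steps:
q = 8 (q = -2*(-4) = 8)
O = 13 (O = 8 + 5 = 13)
t(D) = 4*D (t(D) = 2*(2*D) = 4*D)
k(H) = 52 (k(H) = 4*13 = 52)
J = 336 (J = 7*48 = 336)
k(n(-1)) + J = 52 + 336 = 388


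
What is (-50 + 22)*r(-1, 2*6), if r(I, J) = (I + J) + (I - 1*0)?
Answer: -280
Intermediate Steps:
r(I, J) = J + 2*I (r(I, J) = (I + J) + (I + 0) = (I + J) + I = J + 2*I)
(-50 + 22)*r(-1, 2*6) = (-50 + 22)*(2*6 + 2*(-1)) = -28*(12 - 2) = -28*10 = -280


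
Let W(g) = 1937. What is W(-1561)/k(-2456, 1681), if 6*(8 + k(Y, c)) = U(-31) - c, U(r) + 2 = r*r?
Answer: -5811/385 ≈ -15.094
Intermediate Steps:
U(r) = -2 + r² (U(r) = -2 + r*r = -2 + r²)
k(Y, c) = 911/6 - c/6 (k(Y, c) = -8 + ((-2 + (-31)²) - c)/6 = -8 + ((-2 + 961) - c)/6 = -8 + (959 - c)/6 = -8 + (959/6 - c/6) = 911/6 - c/6)
W(-1561)/k(-2456, 1681) = 1937/(911/6 - ⅙*1681) = 1937/(911/6 - 1681/6) = 1937/(-385/3) = 1937*(-3/385) = -5811/385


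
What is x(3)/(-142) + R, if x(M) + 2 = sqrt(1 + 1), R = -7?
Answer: -496/71 - sqrt(2)/142 ≈ -6.9959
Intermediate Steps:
x(M) = -2 + sqrt(2) (x(M) = -2 + sqrt(1 + 1) = -2 + sqrt(2))
x(3)/(-142) + R = (-2 + sqrt(2))/(-142) - 7 = (-2 + sqrt(2))*(-1/142) - 7 = (1/71 - sqrt(2)/142) - 7 = -496/71 - sqrt(2)/142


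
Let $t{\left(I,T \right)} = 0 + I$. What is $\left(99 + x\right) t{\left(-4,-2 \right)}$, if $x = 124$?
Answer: $-892$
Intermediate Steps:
$t{\left(I,T \right)} = I$
$\left(99 + x\right) t{\left(-4,-2 \right)} = \left(99 + 124\right) \left(-4\right) = 223 \left(-4\right) = -892$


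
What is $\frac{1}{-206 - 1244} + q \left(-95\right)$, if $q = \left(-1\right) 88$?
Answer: $\frac{12121999}{1450} \approx 8360.0$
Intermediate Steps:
$q = -88$
$\frac{1}{-206 - 1244} + q \left(-95\right) = \frac{1}{-206 - 1244} - -8360 = \frac{1}{-1450} + 8360 = - \frac{1}{1450} + 8360 = \frac{12121999}{1450}$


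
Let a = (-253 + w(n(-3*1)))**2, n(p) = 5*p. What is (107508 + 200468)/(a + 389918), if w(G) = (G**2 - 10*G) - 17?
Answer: 307976/400943 ≈ 0.76813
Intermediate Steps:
w(G) = -17 + G**2 - 10*G
a = 11025 (a = (-253 + (-17 + (5*(-3*1))**2 - 50*(-3*1)))**2 = (-253 + (-17 + (5*(-3))**2 - 50*(-3)))**2 = (-253 + (-17 + (-15)**2 - 10*(-15)))**2 = (-253 + (-17 + 225 + 150))**2 = (-253 + 358)**2 = 105**2 = 11025)
(107508 + 200468)/(a + 389918) = (107508 + 200468)/(11025 + 389918) = 307976/400943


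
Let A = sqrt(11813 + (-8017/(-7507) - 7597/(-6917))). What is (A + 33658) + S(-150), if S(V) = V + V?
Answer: 33358 + sqrt(31857245317956691385)/51925919 ≈ 33467.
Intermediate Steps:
S(V) = 2*V
A = sqrt(31857245317956691385)/51925919 (A = sqrt(11813 + (-8017*(-1/7507) - 7597*(-1/6917))) = sqrt(11813 + (8017/7507 + 7597/6917)) = sqrt(11813 + 112484268/51925919) = sqrt(613513365415/51925919) = sqrt(31857245317956691385)/51925919 ≈ 108.70)
(A + 33658) + S(-150) = (sqrt(31857245317956691385)/51925919 + 33658) + 2*(-150) = (33658 + sqrt(31857245317956691385)/51925919) - 300 = 33358 + sqrt(31857245317956691385)/51925919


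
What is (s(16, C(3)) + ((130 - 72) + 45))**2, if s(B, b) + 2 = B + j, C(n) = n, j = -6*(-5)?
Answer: 21609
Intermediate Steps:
j = 30
s(B, b) = 28 + B (s(B, b) = -2 + (B + 30) = -2 + (30 + B) = 28 + B)
(s(16, C(3)) + ((130 - 72) + 45))**2 = ((28 + 16) + ((130 - 72) + 45))**2 = (44 + (58 + 45))**2 = (44 + 103)**2 = 147**2 = 21609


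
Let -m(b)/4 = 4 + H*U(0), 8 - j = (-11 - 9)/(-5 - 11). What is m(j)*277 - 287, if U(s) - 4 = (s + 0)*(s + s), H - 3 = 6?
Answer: -44607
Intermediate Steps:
H = 9 (H = 3 + 6 = 9)
U(s) = 4 + 2*s² (U(s) = 4 + (s + 0)*(s + s) = 4 + s*(2*s) = 4 + 2*s²)
j = 27/4 (j = 8 - (-11 - 9)/(-5 - 11) = 8 - (-20)/(-16) = 8 - (-20)*(-1)/16 = 8 - 1*5/4 = 8 - 5/4 = 27/4 ≈ 6.7500)
m(b) = -160 (m(b) = -4*(4 + 9*(4 + 2*0²)) = -4*(4 + 9*(4 + 2*0)) = -4*(4 + 9*(4 + 0)) = -4*(4 + 9*4) = -4*(4 + 36) = -4*40 = -160)
m(j)*277 - 287 = -160*277 - 287 = -44320 - 287 = -44607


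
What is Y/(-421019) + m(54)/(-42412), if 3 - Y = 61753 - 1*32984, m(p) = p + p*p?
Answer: -15201419/8928128914 ≈ -0.0017026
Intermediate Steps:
m(p) = p + p²
Y = -28766 (Y = 3 - (61753 - 1*32984) = 3 - (61753 - 32984) = 3 - 1*28769 = 3 - 28769 = -28766)
Y/(-421019) + m(54)/(-42412) = -28766/(-421019) + (54*(1 + 54))/(-42412) = -28766*(-1/421019) + (54*55)*(-1/42412) = 28766/421019 + 2970*(-1/42412) = 28766/421019 - 1485/21206 = -15201419/8928128914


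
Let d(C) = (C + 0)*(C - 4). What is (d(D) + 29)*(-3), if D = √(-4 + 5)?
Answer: -78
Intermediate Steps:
D = 1 (D = √1 = 1)
d(C) = C*(-4 + C)
(d(D) + 29)*(-3) = (1*(-4 + 1) + 29)*(-3) = (1*(-3) + 29)*(-3) = (-3 + 29)*(-3) = 26*(-3) = -78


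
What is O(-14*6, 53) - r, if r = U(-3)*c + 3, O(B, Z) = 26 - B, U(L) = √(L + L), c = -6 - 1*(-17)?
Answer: 107 - 11*I*√6 ≈ 107.0 - 26.944*I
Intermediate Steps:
c = 11 (c = -6 + 17 = 11)
U(L) = √2*√L (U(L) = √(2*L) = √2*√L)
r = 3 + 11*I*√6 (r = (√2*√(-3))*11 + 3 = (√2*(I*√3))*11 + 3 = (I*√6)*11 + 3 = 11*I*√6 + 3 = 3 + 11*I*√6 ≈ 3.0 + 26.944*I)
O(-14*6, 53) - r = (26 - (-14)*6) - (3 + 11*I*√6) = (26 - 1*(-84)) + (-3 - 11*I*√6) = (26 + 84) + (-3 - 11*I*√6) = 110 + (-3 - 11*I*√6) = 107 - 11*I*√6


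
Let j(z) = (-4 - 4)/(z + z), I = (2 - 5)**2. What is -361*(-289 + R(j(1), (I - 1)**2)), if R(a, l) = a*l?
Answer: 196745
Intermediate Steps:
I = 9 (I = (-3)**2 = 9)
j(z) = -4/z (j(z) = -8*1/(2*z) = -4/z)
-361*(-289 + R(j(1), (I - 1)**2)) = -361*(-289 + (-4/1)*(9 - 1)**2) = -361*(-289 - 4*1*8**2) = -361*(-289 - 4*64) = -361*(-289 - 256) = -361*(-545) = 196745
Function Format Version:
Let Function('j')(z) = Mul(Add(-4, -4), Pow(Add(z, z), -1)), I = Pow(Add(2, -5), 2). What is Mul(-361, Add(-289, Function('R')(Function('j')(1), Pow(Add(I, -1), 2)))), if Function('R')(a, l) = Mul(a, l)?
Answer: 196745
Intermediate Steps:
I = 9 (I = Pow(-3, 2) = 9)
Function('j')(z) = Mul(-4, Pow(z, -1)) (Function('j')(z) = Mul(-8, Pow(Mul(2, z), -1)) = Mul(-8, Mul(Rational(1, 2), Pow(z, -1))) = Mul(-4, Pow(z, -1)))
Mul(-361, Add(-289, Function('R')(Function('j')(1), Pow(Add(I, -1), 2)))) = Mul(-361, Add(-289, Mul(Mul(-4, Pow(1, -1)), Pow(Add(9, -1), 2)))) = Mul(-361, Add(-289, Mul(Mul(-4, 1), Pow(8, 2)))) = Mul(-361, Add(-289, Mul(-4, 64))) = Mul(-361, Add(-289, -256)) = Mul(-361, -545) = 196745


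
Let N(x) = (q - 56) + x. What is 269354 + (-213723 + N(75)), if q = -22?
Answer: 55628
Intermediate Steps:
N(x) = -78 + x (N(x) = (-22 - 56) + x = -78 + x)
269354 + (-213723 + N(75)) = 269354 + (-213723 + (-78 + 75)) = 269354 + (-213723 - 3) = 269354 - 213726 = 55628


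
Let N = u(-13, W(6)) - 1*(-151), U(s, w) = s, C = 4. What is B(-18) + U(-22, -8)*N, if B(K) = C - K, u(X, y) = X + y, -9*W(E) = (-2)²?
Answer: -27038/9 ≈ -3004.2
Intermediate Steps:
W(E) = -4/9 (W(E) = -⅑*(-2)² = -⅑*4 = -4/9)
N = 1238/9 (N = (-13 - 4/9) - 1*(-151) = -121/9 + 151 = 1238/9 ≈ 137.56)
B(K) = 4 - K
B(-18) + U(-22, -8)*N = (4 - 1*(-18)) - 22*1238/9 = (4 + 18) - 27236/9 = 22 - 27236/9 = -27038/9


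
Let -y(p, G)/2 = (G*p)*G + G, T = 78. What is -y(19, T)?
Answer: 231348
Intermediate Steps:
y(p, G) = -2*G - 2*p*G² (y(p, G) = -2*((G*p)*G + G) = -2*(p*G² + G) = -2*(G + p*G²) = -2*G - 2*p*G²)
-y(19, T) = -(-2)*78*(1 + 78*19) = -(-2)*78*(1 + 1482) = -(-2)*78*1483 = -1*(-231348) = 231348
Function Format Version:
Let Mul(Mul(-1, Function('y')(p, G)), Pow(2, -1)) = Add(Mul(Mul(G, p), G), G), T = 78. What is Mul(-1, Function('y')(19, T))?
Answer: 231348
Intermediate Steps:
Function('y')(p, G) = Add(Mul(-2, G), Mul(-2, p, Pow(G, 2))) (Function('y')(p, G) = Mul(-2, Add(Mul(Mul(G, p), G), G)) = Mul(-2, Add(Mul(p, Pow(G, 2)), G)) = Mul(-2, Add(G, Mul(p, Pow(G, 2)))) = Add(Mul(-2, G), Mul(-2, p, Pow(G, 2))))
Mul(-1, Function('y')(19, T)) = Mul(-1, Mul(-2, 78, Add(1, Mul(78, 19)))) = Mul(-1, Mul(-2, 78, Add(1, 1482))) = Mul(-1, Mul(-2, 78, 1483)) = Mul(-1, -231348) = 231348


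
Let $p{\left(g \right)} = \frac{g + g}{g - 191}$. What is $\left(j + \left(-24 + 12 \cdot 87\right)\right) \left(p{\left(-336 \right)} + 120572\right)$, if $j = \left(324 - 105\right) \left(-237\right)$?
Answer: $- \frac{3233213488428}{527} \approx -6.1351 \cdot 10^{9}$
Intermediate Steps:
$p{\left(g \right)} = \frac{2 g}{-191 + g}$
$j = -51903$ ($j = 219 \left(-237\right) = -51903$)
$\left(j + \left(-24 + 12 \cdot 87\right)\right) \left(p{\left(-336 \right)} + 120572\right) = \left(-51903 + \left(-24 + 12 \cdot 87\right)\right) \left(2 \left(-336\right) \frac{1}{-191 - 336} + 120572\right) = \left(-51903 + \left(-24 + 1044\right)\right) \left(2 \left(-336\right) \frac{1}{-527} + 120572\right) = \left(-51903 + 1020\right) \left(2 \left(-336\right) \left(- \frac{1}{527}\right) + 120572\right) = - 50883 \left(\frac{672}{527} + 120572\right) = \left(-50883\right) \frac{63542116}{527} = - \frac{3233213488428}{527}$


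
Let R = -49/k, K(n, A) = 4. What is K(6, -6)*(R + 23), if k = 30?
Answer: 1282/15 ≈ 85.467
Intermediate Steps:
R = -49/30 ≈ -1.6333
K(6, -6)*(R + 23) = 4*(-49/30 + 23) = 4*(641/30) = 1282/15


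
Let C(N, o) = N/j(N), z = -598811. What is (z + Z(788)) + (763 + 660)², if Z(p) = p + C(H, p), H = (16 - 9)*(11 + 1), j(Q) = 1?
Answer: 1426990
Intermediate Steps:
H = 84 (H = 7*12 = 84)
C(N, o) = N (C(N, o) = N/1 = N*1 = N)
Z(p) = 84 + p (Z(p) = p + 84 = 84 + p)
(z + Z(788)) + (763 + 660)² = (-598811 + (84 + 788)) + (763 + 660)² = (-598811 + 872) + 1423² = -597939 + 2024929 = 1426990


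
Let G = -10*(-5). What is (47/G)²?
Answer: 2209/2500 ≈ 0.88360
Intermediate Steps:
G = 50
(47/G)² = (47/50)² = 2209/2500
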